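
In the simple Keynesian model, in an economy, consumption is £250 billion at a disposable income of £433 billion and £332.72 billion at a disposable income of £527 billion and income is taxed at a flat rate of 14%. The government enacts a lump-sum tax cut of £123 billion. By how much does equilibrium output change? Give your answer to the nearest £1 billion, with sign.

+£445 billion

MPC = ΔC/ΔYd = (332.72 − 250)/(527 − 433) = 82.72/94 = 0.88.
A lump-sum tax change of −£123 billion shifts disposable income by +£123 billion; first-round consumption changes by −c × ΔT = −0.88 × (−£123 billion) = +£108.24 billion.
Expenditure multiplier = 1/(1 − c(1−t)) = 1/(1 − 0.88×0.86) = 1/0.2432 ≈ 4.112.
The tax multiplier is −c × k ≈ −3.618, so ΔY = k × (−c·ΔT) = (+£108.24 billion) / 0.2432 ≈ +£445 billion.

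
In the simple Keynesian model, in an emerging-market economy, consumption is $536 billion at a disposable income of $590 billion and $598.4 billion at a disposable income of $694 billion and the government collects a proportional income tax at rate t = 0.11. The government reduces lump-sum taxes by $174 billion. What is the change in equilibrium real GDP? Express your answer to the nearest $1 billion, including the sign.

+$224 billion

MPC = ΔC/ΔYd = (598.4 − 536)/(694 − 590) = 62.4/104 = 0.6.
A lump-sum tax change of −$174 billion shifts disposable income by +$174 billion; first-round consumption changes by −c × ΔT = −0.6 × (−$174 billion) = +$104.4 billion.
Expenditure multiplier = 1/(1 − c(1−t)) = 1/(1 − 0.6×0.89) = 1/0.466 ≈ 2.146.
The tax multiplier is −c × k ≈ −1.288, so ΔY = k × (−c·ΔT) = (+$104.4 billion) / 0.466 ≈ +$224 billion.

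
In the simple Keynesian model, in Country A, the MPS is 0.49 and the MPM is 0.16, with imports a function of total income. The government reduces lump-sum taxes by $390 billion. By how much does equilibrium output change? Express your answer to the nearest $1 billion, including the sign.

MPC = 1 − MPS = 1 − 0.49 = 0.51.
A lump-sum tax change of −$390 billion shifts disposable income by +$390 billion; first-round consumption changes by −c × ΔT = −0.51 × (−$390 billion) = +$198.9 billion.
Expenditure multiplier = 1/(1 − c + m) = 1/(1 − 0.51 + 0.16) = 1/0.65 ≈ 1.538.
The tax multiplier is −c × k ≈ −0.785, so ΔY = k × (−c·ΔT) = (+$198.9 billion) / 0.65 = +$306 billion.

+$306 billion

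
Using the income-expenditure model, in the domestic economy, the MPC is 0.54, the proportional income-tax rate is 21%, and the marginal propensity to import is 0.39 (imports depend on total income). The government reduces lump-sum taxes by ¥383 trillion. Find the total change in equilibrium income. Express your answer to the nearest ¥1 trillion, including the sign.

+¥215 trillion

A lump-sum tax change of −¥383 trillion shifts disposable income by +¥383 trillion; first-round consumption changes by −c × ΔT = −0.54 × (−¥383 trillion) = +¥206.82 trillion.
Expenditure multiplier = 1/(1 − c(1−t) + m) = 1/(1 − 0.54×0.79 + 0.39) = 1/0.9634 ≈ 1.038.
The tax multiplier is −c × k ≈ −0.561, so ΔY = k × (−c·ΔT) = (+¥206.82 trillion) / 0.9634 ≈ +¥215 trillion.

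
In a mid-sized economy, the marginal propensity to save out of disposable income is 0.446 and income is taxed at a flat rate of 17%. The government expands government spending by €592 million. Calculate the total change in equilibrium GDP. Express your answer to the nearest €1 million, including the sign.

+€1,096 million

MPC = 1 − MPS = 1 − 0.446 = 0.554.
Government-spending multiplier = 1/(1 − c(1−t)) = 1/(1 − 0.554×0.83) = 1/0.54018 ≈ 1.851.
ΔY = k × ΔG = (+€592 million) / 0.54018 ≈ +€1,096 million.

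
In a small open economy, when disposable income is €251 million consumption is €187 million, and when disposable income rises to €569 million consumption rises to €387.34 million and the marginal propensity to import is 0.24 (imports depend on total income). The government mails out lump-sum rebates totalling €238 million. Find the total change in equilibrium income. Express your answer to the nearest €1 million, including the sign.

+€246 million

MPC = ΔC/ΔYd = (387.34 − 187)/(569 − 251) = 200.34/318 = 0.63.
A lump-sum tax change of −€238 million shifts disposable income by +€238 million; first-round consumption changes by −c × ΔT = −0.63 × (−€238 million) = +€149.94 million.
Expenditure multiplier = 1/(1 − c + m) = 1/(1 − 0.63 + 0.24) = 1/0.61 ≈ 1.639.
The tax multiplier is −c × k ≈ −1.033, so ΔY = k × (−c·ΔT) = (+€149.94 million) / 0.61 ≈ +€246 million.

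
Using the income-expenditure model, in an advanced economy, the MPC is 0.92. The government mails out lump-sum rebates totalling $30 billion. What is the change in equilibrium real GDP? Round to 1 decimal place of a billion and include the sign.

A lump-sum tax change of −$30 billion shifts disposable income by +$30 billion; first-round consumption changes by −c × ΔT = −0.92 × (−$30 billion) = +$27.6 billion.
Expenditure multiplier = 1/(1 − MPC) = 1/(1 − 0.92) = 1/0.08 = 12.5.
The tax multiplier is −c × k = −11.5, so ΔY = k × (−c·ΔT) = (+$27.6 billion) / 0.08 = +$345 billion.

+$345.0 billion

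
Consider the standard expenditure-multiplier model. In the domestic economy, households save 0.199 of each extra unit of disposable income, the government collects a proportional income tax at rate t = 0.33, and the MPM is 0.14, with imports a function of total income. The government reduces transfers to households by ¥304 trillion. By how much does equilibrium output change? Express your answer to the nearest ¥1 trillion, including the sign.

MPC = 1 − MPS = 1 − 0.199 = 0.801.
The transfer change shifts disposable income by −¥304 trillion, so first-round consumption changes by c·ΔTR = 0.801 × (−¥304 trillion) = −¥243.504 trillion.
Expenditure multiplier = 1/(1 − c(1−t) + m) = 1/(1 − 0.801×0.67 + 0.14) = 1/0.60333 ≈ 1.657.
The transfer multiplier is c × k ≈ 1.328, so ΔY = k × (c·ΔTR) = (−¥243.504 trillion) / 0.60333 ≈ −¥404 trillion.

−¥404 trillion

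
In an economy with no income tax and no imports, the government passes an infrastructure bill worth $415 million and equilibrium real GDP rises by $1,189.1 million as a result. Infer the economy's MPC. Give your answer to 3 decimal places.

Implied spending multiplier k = ΔY/ΔG = 1,189.1/415 ≈ 2.8653.
Since k = 1/(1 − MPC), MPC = 1 − 1/k = 1 − ΔG/ΔY = 1 − 415/1,189.1 ≈ 0.651.

0.651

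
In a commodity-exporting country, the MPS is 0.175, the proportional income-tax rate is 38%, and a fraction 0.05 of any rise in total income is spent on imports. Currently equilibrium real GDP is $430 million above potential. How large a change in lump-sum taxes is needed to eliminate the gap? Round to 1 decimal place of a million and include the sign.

MPC = 1 − MPS = 1 − 0.175 = 0.825.
Spending multiplier = 1/(1 − c(1−t) + m) = 1/(1 − 0.825×0.62 + 0.05) = 1/0.5385 ≈ 1.857.
Tax multiplier = −c·k = −0.825/0.5385 ≈ −1.532. Need ΔY = −$430 million, so ΔT = ΔY/(−c·k) = −(−$430 million) × 0.5385 / 0.825 ≈ +$280.7 million.
The government should raise lump-sum taxes by $280.7 million.

+$280.7 million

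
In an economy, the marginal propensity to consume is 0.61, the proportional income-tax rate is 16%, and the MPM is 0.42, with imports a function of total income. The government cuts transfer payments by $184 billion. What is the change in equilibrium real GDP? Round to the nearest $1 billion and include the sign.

The transfer change shifts disposable income by −$184 billion, so first-round consumption changes by c·ΔTR = 0.61 × (−$184 billion) = −$112.24 billion.
Expenditure multiplier = 1/(1 − c(1−t) + m) = 1/(1 − 0.61×0.84 + 0.42) = 1/0.9076 ≈ 1.102.
The transfer multiplier is c × k ≈ 0.672, so ΔY = k × (c·ΔTR) = (−$112.24 billion) / 0.9076 ≈ −$124 billion.

−$124 billion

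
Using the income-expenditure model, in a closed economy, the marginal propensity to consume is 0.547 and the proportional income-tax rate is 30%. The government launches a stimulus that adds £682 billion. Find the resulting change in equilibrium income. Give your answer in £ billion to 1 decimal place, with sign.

+£1,105.2 billion

Government-spending multiplier = 1/(1 − c(1−t)) = 1/(1 − 0.547×0.7) = 1/0.6171 ≈ 1.62.
ΔY = k × ΔG = (+£682 billion) / 0.6171 ≈ +£1,105.2 billion.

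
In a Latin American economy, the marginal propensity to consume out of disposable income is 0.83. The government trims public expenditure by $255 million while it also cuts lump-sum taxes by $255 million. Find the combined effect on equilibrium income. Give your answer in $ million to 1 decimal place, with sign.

Expenditure multiplier = 1/(1 − MPC) = 1/(1 − 0.83) = 1/0.17 ≈ 5.882.
ΔG contributes k·ΔG = (−$255 million) / 0.17 = −$1,500 million.
ΔT of −$255 million changes first-round spending by −c·ΔT = +$211.65 million, contributing k·(−c·ΔT) = (+$211.65 million) / 0.17 = +$1,245 million.
With ΔG = ΔT and no other leakages, the balanced-budget multiplier is 1, so ΔY = ΔG = −$255 million.

−$255.0 million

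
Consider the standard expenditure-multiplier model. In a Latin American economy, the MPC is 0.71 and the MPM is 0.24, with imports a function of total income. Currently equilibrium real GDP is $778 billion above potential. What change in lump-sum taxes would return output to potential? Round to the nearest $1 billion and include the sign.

Spending multiplier = 1/(1 − c + m) = 1/(1 − 0.71 + 0.24) = 1/0.53 ≈ 1.887.
Tax multiplier = −c·k = −0.71/0.53 ≈ −1.34. Need ΔY = −$778 billion, so ΔT = ΔY/(−c·k) = −(−$778 billion) × 0.53 / 0.71 ≈ +$581 billion.
The government should raise lump-sum taxes by $581 billion.

+$581 billion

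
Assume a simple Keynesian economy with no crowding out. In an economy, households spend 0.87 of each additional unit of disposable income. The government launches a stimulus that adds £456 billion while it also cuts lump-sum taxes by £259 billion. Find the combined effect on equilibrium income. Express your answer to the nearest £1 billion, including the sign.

Expenditure multiplier = 1/(1 − MPC) = 1/(1 − 0.87) = 1/0.13 ≈ 7.692.
ΔG contributes k·ΔG = (+£456 billion) / 0.13 ≈ +£3,507.7 billion.
ΔT of −£259 billion changes first-round spending by −c·ΔT = +£225.33 billion, contributing k·(−c·ΔT) = (+£225.33 billion) / 0.13 ≈ +£1,733.3 billion.
Net ΔY = k(ΔG − c·ΔT) = (+£681.33 billion) / 0.13 = +£5,241 billion.

+£5,241 billion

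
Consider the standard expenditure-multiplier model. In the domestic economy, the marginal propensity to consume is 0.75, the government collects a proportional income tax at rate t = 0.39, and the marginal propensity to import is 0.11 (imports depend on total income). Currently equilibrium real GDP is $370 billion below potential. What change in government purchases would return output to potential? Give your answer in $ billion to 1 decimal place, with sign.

+$241.4 billion

Spending multiplier = 1/(1 − c(1−t) + m) = 1/(1 − 0.75×0.61 + 0.11) = 1/0.6525 ≈ 1.533.
Need ΔY = +$370 billion, so ΔG = ΔY/k = (+$370 billion) × 0.6525 ≈ +$241.4 billion.
The government should increase government purchases by $241.4 billion.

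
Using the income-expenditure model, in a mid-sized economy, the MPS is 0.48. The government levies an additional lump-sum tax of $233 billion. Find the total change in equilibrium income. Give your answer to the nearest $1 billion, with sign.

−$252 billion

MPC = 1 − MPS = 1 − 0.48 = 0.52.
A lump-sum tax change of +$233 billion shifts disposable income by −$233 billion; first-round consumption changes by −c × ΔT = −0.52 × (+$233 billion) = −$121.16 billion.
Expenditure multiplier = 1/(1 − MPC) = 1/(1 − 0.52) = 1/0.48 ≈ 2.083.
The tax multiplier is −c × k ≈ −1.083, so ΔY = k × (−c·ΔT) = (−$121.16 billion) / 0.48 ≈ −$252 billion.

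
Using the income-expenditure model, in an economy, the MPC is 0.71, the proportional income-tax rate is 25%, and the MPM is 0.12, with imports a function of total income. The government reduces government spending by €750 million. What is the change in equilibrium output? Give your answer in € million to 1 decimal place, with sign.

−€1,276.6 million

Expenditure multiplier = 1/(1 − c(1−t) + m) = 1/(1 − 0.71×0.75 + 0.12) = 1/0.5875 ≈ 1.702.
ΔY = k × ΔG = (−€750 million) / 0.5875 ≈ −€1,276.6 million.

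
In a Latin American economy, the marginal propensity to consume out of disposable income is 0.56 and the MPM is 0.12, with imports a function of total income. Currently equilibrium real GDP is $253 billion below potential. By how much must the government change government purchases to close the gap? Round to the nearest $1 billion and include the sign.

Spending multiplier = 1/(1 − c + m) = 1/(1 − 0.56 + 0.12) = 1/0.56 ≈ 1.786.
Need ΔY = +$253 billion, so ΔG = ΔY/k = (+$253 billion) × 0.56 ≈ +$142 billion.
The government should increase government purchases by $142 billion.

+$142 billion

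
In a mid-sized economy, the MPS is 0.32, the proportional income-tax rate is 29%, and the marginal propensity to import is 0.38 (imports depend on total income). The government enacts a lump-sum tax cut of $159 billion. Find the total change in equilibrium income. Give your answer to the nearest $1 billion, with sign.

+$121 billion

MPC = 1 − MPS = 1 − 0.32 = 0.68.
A lump-sum tax change of −$159 billion shifts disposable income by +$159 billion; first-round consumption changes by −c × ΔT = −0.68 × (−$159 billion) = +$108.12 billion.
Expenditure multiplier = 1/(1 − c(1−t) + m) = 1/(1 − 0.68×0.71 + 0.38) = 1/0.8972 ≈ 1.115.
The tax multiplier is −c × k ≈ −0.758, so ΔY = k × (−c·ΔT) = (+$108.12 billion) / 0.8972 ≈ +$121 billion.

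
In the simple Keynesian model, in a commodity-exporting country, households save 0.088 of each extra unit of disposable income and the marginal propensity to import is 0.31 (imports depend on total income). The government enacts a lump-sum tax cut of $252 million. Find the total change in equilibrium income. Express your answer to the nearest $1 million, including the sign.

MPC = 1 − MPS = 1 − 0.088 = 0.912.
A lump-sum tax change of −$252 million shifts disposable income by +$252 million; first-round consumption changes by −c × ΔT = −0.912 × (−$252 million) = +$229.824 million.
Expenditure multiplier = 1/(1 − c + m) = 1/(1 − 0.912 + 0.31) = 1/0.398 ≈ 2.513.
The tax multiplier is −c × k ≈ −2.291, so ΔY = k × (−c·ΔT) = (+$229.824 million) / 0.398 ≈ +$577 million.

+$577 million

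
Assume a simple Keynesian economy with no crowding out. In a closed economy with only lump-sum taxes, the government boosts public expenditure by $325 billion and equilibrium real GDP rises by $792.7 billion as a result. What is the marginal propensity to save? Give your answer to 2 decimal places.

0.41

Implied spending multiplier k = ΔY/ΔG = 792.7/325 ≈ 2.4391.
Since k = 1/(1 − MPC), MPC = 1 − 1/k = 1 − ΔG/ΔY = 1 − 325/792.7 ≈ 0.59.
MPS = 1 − MPC = 0.41.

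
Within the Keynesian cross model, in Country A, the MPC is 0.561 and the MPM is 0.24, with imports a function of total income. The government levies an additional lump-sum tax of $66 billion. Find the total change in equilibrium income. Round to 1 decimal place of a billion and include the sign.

A lump-sum tax change of +$66 billion shifts disposable income by −$66 billion; first-round consumption changes by −c × ΔT = −0.561 × (+$66 billion) = −$37.026 billion.
Expenditure multiplier = 1/(1 − c + m) = 1/(1 − 0.561 + 0.24) = 1/0.679 ≈ 1.473.
The tax multiplier is −c × k ≈ −0.826, so ΔY = k × (−c·ΔT) = (−$37.026 billion) / 0.679 ≈ −$54.5 billion.

−$54.5 billion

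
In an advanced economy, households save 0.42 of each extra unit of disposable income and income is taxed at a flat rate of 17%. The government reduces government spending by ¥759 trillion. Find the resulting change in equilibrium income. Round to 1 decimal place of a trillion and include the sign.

−¥1,463.6 trillion

MPC = 1 − MPS = 1 − 0.42 = 0.58.
Spending multiplier = 1/(1 − c(1−t)) = 1/(1 − 0.58×0.83) = 1/0.5186 ≈ 1.928.
ΔY = k × ΔG = (−¥759 trillion) / 0.5186 ≈ −¥1,463.6 trillion.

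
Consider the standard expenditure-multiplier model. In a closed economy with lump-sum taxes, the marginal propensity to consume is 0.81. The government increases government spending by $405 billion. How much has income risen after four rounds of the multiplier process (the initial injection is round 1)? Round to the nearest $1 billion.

$1,214 billion

Round 1 adds ΔG = $405 billion; each later round is MPC = 0.81 times the previous.
After 4 rounds: 405 + 328.05 + 265.7205 + 215.233605 = ΔG·(1 − c^4)/(1 − c) = 405 × (1 − 0.43046721)/0.19 ≈ $1,214 billion.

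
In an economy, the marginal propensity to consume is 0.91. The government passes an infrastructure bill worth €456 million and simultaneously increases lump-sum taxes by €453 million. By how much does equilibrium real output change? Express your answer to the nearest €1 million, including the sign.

Expenditure multiplier = 1/(1 − MPC) = 1/(1 − 0.91) = 1/0.09 ≈ 11.111.
ΔG contributes k·ΔG = (+€456 million) / 0.09 ≈ +€5,066.7 million.
ΔT of +€453 million changes first-round spending by −c·ΔT = −€412.23 million, contributing k·(−c·ΔT) = (−€412.23 million) / 0.09 ≈ −€4,580.3 million.
Net ΔY = k(ΔG − c·ΔT) = (+€43.77 million) / 0.09 ≈ +€486 million.

+€486 million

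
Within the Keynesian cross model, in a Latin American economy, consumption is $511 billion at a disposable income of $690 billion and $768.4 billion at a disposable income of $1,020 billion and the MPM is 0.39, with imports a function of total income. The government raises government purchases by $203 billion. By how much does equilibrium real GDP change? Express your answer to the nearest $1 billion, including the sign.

+$333 billion

MPC = ΔC/ΔYd = (768.4 − 511)/(1,020 − 690) = 257.4/330 = 0.78.
Expenditure multiplier = 1/(1 − c + m) = 1/(1 − 0.78 + 0.39) = 1/0.61 ≈ 1.639.
ΔY = k × ΔG = (+$203 billion) / 0.61 ≈ +$333 billion.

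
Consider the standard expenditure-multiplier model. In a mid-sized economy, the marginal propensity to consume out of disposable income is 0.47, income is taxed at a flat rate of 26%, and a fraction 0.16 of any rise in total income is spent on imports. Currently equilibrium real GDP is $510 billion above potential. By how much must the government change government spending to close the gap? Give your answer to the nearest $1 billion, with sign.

−$414 billion

Spending multiplier = 1/(1 − c(1−t) + m) = 1/(1 − 0.47×0.74 + 0.16) = 1/0.8122 ≈ 1.231.
Need ΔY = −$510 billion, so ΔG = ΔY/k = (−$510 billion) × 0.8122 ≈ −$414 billion.
The government should cut government spending by $414 billion.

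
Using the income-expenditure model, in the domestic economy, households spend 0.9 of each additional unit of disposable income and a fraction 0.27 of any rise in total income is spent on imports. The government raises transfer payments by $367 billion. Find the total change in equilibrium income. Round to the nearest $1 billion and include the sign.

+$893 billion

The transfer change shifts disposable income by +$367 billion, so first-round consumption changes by c·ΔTR = 0.9 × (+$367 billion) = +$330.3 billion.
Expenditure multiplier = 1/(1 − c + m) = 1/(1 − 0.9 + 0.27) = 1/0.37 ≈ 2.703.
The transfer multiplier is c × k ≈ 2.432, so ΔY = k × (c·ΔTR) = (+$330.3 billion) / 0.37 ≈ +$893 billion.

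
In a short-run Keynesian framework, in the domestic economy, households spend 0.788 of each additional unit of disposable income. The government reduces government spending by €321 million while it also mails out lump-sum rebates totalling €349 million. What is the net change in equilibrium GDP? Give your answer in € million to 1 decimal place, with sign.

−€216.9 million

Expenditure multiplier = 1/(1 − MPC) = 1/(1 − 0.788) = 1/0.212 ≈ 4.717.
ΔG contributes k·ΔG = (−€321 million) / 0.212 ≈ −€1,514.2 million.
ΔT of −€349 million changes first-round spending by −c·ΔT = +€275.012 million, contributing k·(−c·ΔT) = (+€275.012 million) / 0.212 ≈ +€1,297.2 million.
Net ΔY = k(ΔG − c·ΔT) = (−€45.988 million) / 0.212 ≈ −€216.9 million.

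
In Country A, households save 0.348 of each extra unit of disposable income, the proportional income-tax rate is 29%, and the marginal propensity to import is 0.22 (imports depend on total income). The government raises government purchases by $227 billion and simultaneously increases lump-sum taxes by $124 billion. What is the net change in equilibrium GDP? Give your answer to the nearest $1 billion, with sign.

+$193 billion

MPC = 1 − MPS = 1 − 0.348 = 0.652.
Expenditure multiplier = 1/(1 − c(1−t) + m) = 1/(1 − 0.652×0.71 + 0.22) = 1/0.75708 ≈ 1.321.
ΔG contributes k·ΔG = (+$227 billion) / 0.75708 ≈ +$299.8 billion.
ΔT of +$124 billion changes first-round spending by −c·ΔT = −$80.848 billion, contributing k·(−c·ΔT) = (−$80.848 billion) / 0.75708 ≈ −$106.8 billion.
Net ΔY = k(ΔG − c·ΔT) = (+$146.152 billion) / 0.75708 ≈ +$193 billion.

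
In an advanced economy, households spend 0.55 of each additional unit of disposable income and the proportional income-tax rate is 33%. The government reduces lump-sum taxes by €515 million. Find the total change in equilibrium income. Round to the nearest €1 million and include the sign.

A lump-sum tax change of −€515 million shifts disposable income by +€515 million; first-round consumption changes by −c × ΔT = −0.55 × (−€515 million) = +€283.25 million.
Expenditure multiplier = 1/(1 − c(1−t)) = 1/(1 − 0.55×0.67) = 1/0.6315 ≈ 1.584.
The tax multiplier is −c × k ≈ −0.871, so ΔY = k × (−c·ΔT) = (+€283.25 million) / 0.6315 ≈ +€449 million.

+€449 million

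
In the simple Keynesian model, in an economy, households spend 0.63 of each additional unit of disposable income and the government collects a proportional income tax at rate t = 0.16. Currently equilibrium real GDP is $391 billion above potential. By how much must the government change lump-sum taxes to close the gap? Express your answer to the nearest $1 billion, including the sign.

+$292 billion

Spending multiplier = 1/(1 − c(1−t)) = 1/(1 − 0.63×0.84) = 1/0.4708 ≈ 2.124.
Tax multiplier = −c·k = −0.63/0.4708 ≈ −1.338. Need ΔY = −$391 billion, so ΔT = ΔY/(−c·k) = −(−$391 billion) × 0.4708 / 0.63 ≈ +$292 billion.
The government should raise lump-sum taxes by $292 billion.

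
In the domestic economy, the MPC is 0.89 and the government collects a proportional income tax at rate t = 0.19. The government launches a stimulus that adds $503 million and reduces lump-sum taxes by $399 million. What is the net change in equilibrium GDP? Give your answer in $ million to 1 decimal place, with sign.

Expenditure multiplier = 1/(1 − c(1−t)) = 1/(1 − 0.89×0.81) = 1/0.2791 ≈ 3.583.
ΔG contributes k·ΔG = (+$503 million) / 0.2791 ≈ +$1,802.2 million.
ΔT of −$399 million changes first-round spending by −c·ΔT = +$355.11 million, contributing k·(−c·ΔT) = (+$355.11 million) / 0.2791 ≈ +$1,272.3 million.
Net ΔY = k(ΔG − c·ΔT) = (+$858.11 million) / 0.2791 ≈ +$3,074.6 million.

+$3,074.6 million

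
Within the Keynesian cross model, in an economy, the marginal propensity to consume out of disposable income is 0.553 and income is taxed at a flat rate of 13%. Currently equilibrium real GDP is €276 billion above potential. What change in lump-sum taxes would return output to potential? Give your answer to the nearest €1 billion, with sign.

Spending multiplier = 1/(1 − c(1−t)) = 1/(1 − 0.553×0.87) = 1/0.51889 ≈ 1.927.
Tax multiplier = −c·k = −0.553/0.51889 ≈ −1.066. Need ΔY = −€276 billion, so ΔT = ΔY/(−c·k) = −(−€276 billion) × 0.51889 / 0.553 ≈ +€259 billion.
The government should raise lump-sum taxes by €259 billion.

+€259 billion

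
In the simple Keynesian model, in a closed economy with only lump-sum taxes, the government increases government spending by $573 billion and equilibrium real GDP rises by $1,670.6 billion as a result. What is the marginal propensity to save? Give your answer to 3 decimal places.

0.343

Implied spending multiplier k = ΔY/ΔG = 1,670.6/573 ≈ 2.9155.
Since k = 1/(1 − MPC), MPC = 1 − 1/k = 1 − ΔG/ΔY = 1 − 573/1,670.6 ≈ 0.657.
MPS = 1 − MPC = 0.343.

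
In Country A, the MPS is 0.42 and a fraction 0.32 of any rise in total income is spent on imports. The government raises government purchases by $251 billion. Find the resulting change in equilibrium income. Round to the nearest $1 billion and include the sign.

MPC = 1 − MPS = 1 − 0.42 = 0.58.
Expenditure multiplier = 1/(1 − c + m) = 1/(1 − 0.58 + 0.32) = 1/0.74 ≈ 1.351.
ΔY = k × ΔG = (+$251 billion) / 0.74 ≈ +$339 billion.

+$339 billion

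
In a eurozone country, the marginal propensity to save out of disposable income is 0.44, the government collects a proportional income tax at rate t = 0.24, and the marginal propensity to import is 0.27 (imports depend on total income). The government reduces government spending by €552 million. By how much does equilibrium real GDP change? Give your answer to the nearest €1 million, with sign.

MPC = 1 − MPS = 1 − 0.44 = 0.56.
Expenditure multiplier = 1/(1 − c(1−t) + m) = 1/(1 − 0.56×0.76 + 0.27) = 1/0.8444 ≈ 1.184.
ΔY = k × ΔG = (−€552 million) / 0.8444 ≈ −€654 million.

−€654 million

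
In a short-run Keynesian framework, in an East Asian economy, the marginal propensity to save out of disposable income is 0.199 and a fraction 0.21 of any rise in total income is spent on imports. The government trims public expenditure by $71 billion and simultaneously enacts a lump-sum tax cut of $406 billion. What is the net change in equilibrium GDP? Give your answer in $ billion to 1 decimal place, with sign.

+$621.5 billion

MPC = 1 − MPS = 1 − 0.199 = 0.801.
Expenditure multiplier = 1/(1 − c + m) = 1/(1 − 0.801 + 0.21) = 1/0.409 ≈ 2.445.
ΔG contributes k·ΔG = (−$71 billion) / 0.409 ≈ −$173.6 billion.
ΔT of −$406 billion changes first-round spending by −c·ΔT = +$325.206 billion, contributing k·(−c·ΔT) = (+$325.206 billion) / 0.409 ≈ +$795.1 billion.
Net ΔY = k(ΔG − c·ΔT) = (+$254.206 billion) / 0.409 ≈ +$621.5 billion.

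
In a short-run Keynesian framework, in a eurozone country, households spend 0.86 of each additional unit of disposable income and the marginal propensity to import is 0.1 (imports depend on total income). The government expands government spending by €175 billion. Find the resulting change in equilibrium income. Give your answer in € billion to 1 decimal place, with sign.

Expenditure multiplier = 1/(1 − c + m) = 1/(1 − 0.86 + 0.1) = 1/0.24 ≈ 4.167.
ΔY = k × ΔG = (+€175 billion) / 0.24 ≈ +€729.2 billion.

+€729.2 billion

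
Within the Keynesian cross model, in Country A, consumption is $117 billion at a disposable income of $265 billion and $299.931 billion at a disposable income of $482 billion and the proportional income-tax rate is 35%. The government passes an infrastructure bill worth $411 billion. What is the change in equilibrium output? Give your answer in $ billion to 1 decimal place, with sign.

+$909.2 billion

MPC = ΔC/ΔYd = (299.931 − 117)/(482 − 265) = 182.931/217 = 0.843.
Government-spending multiplier = 1/(1 − c(1−t)) = 1/(1 − 0.843×0.65) = 1/0.45205 ≈ 2.212.
ΔY = k × ΔG = (+$411 billion) / 0.45205 ≈ +$909.2 billion.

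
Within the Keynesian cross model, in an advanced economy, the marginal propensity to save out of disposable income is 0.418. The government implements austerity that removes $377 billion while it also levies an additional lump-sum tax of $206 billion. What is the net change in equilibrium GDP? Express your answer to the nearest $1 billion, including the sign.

MPC = 1 − MPS = 1 − 0.418 = 0.582.
Expenditure multiplier = 1/(1 − MPC) = 1/(1 − 0.582) = 1/0.418 ≈ 2.392.
ΔG contributes k·ΔG = (−$377 billion) / 0.418 ≈ −$901.9 billion.
ΔT of +$206 billion changes first-round spending by −c·ΔT = −$119.892 billion, contributing k·(−c·ΔT) = (−$119.892 billion) / 0.418 ≈ −$286.8 billion.
Net ΔY = k(ΔG − c·ΔT) = (−$496.892 billion) / 0.418 ≈ −$1,189 billion.

−$1,189 billion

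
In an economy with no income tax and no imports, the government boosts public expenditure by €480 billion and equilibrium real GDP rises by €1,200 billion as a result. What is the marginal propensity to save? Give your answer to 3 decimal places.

Implied spending multiplier k = ΔY/ΔG = 1,200/480 = 2.5.
Since k = 1/(1 − MPC), MPC = 1 − 1/k = 1 − ΔG/ΔY = 1 − 480/1,200 = 0.600.
MPS = 1 − MPC = 0.400.

0.400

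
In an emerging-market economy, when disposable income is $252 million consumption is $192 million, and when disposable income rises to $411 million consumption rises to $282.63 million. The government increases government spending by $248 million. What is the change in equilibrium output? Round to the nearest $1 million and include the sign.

MPC = ΔC/ΔYd = (282.63 − 192)/(411 − 252) = 90.63/159 = 0.57.
Expenditure multiplier = 1/(1 − MPC) = 1/(1 − 0.57) = 1/0.43 ≈ 2.326.
ΔY = k × ΔG = (+$248 million) / 0.43 ≈ +$577 million.

+$577 million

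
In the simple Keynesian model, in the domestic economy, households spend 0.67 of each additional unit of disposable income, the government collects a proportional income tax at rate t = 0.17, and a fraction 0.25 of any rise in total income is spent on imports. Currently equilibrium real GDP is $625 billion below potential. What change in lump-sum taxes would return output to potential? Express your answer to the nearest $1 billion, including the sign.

Spending multiplier = 1/(1 − c(1−t) + m) = 1/(1 − 0.67×0.83 + 0.25) = 1/0.6939 ≈ 1.441.
Tax multiplier = −c·k = −0.67/0.6939 ≈ −0.966. Need ΔY = +$625 billion, so ΔT = ΔY/(−c·k) = −(+$625 billion) × 0.6939 / 0.67 ≈ −$647 billion.
The government should cut lump-sum taxes by $647 billion.

−$647 billion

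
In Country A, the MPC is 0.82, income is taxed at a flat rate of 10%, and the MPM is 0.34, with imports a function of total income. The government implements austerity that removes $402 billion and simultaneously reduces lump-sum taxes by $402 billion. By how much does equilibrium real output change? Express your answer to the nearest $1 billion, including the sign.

Expenditure multiplier = 1/(1 − c(1−t) + m) = 1/(1 − 0.82×0.9 + 0.34) = 1/0.602 ≈ 1.661.
ΔG contributes k·ΔG = (−$402 billion) / 0.602 ≈ −$667.8 billion.
ΔT of −$402 billion changes first-round spending by −c·ΔT = +$329.64 billion, contributing k·(−c·ΔT) = (+$329.64 billion) / 0.602 ≈ +$547.6 billion.
Net ΔY = k(ΔG − c·ΔT) = (−$72.36 billion) / 0.602 ≈ −$120 billion.

−$120 billion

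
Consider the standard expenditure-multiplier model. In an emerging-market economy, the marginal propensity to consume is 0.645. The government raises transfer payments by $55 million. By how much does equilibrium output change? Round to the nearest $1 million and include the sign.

+$100 million

The transfer change shifts disposable income by +$55 million, so first-round consumption changes by c·ΔTR = 0.645 × (+$55 million) = +$35.475 million.
Expenditure multiplier = 1/(1 − MPC) = 1/(1 − 0.645) = 1/0.355 ≈ 2.817.
The transfer multiplier is c × k ≈ 1.817, so ΔY = k × (c·ΔTR) = (+$35.475 million) / 0.355 ≈ +$100 million.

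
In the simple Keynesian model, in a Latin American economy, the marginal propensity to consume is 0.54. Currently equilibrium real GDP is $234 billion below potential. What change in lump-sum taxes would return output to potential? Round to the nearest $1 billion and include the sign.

Spending multiplier = 1/(1 − MPC) = 1/(1 − 0.54) = 1/0.46 ≈ 2.174.
Tax multiplier = −c·k = −0.54/0.46 ≈ −1.174. Need ΔY = +$234 billion, so ΔT = ΔY/(−c·k) = −(+$234 billion) × 0.46 / 0.54 ≈ −$199 billion.
The government should cut lump-sum taxes by $199 billion.

−$199 billion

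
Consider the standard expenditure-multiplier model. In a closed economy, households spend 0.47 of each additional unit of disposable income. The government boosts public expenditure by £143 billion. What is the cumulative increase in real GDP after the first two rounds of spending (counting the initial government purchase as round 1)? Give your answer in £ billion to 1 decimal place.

Round 1 adds ΔG = £143 billion; each later round is MPC = 0.47 times the previous.
After 2 rounds: 143 + 67.21 = ΔG·(1 − c^2)/(1 − c) = 143 × (1 − 0.2209)/0.53 ≈ £210.2 billion.

£210.2 billion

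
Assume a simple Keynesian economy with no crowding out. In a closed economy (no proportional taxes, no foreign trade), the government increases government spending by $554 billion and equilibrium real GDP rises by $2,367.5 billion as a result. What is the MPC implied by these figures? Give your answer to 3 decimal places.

Implied spending multiplier k = ΔY/ΔG = 2,367.5/554 ≈ 4.2735.
Since k = 1/(1 − MPC), MPC = 1 − 1/k = 1 − ΔG/ΔY = 1 − 554/2,367.5 ≈ 0.766.

0.766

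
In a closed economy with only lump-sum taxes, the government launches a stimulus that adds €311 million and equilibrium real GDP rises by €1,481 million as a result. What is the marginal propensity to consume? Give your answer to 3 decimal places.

0.790

Implied spending multiplier k = ΔY/ΔG = 1,481/311 ≈ 4.7621.
Since k = 1/(1 − MPC), MPC = 1 − 1/k = 1 − ΔG/ΔY = 1 − 311/1,481 ≈ 0.790.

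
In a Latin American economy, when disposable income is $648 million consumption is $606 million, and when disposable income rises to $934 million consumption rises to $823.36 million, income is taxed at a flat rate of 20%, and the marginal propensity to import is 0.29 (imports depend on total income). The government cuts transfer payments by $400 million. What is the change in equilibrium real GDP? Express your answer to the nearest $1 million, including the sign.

MPC = ΔC/ΔYd = (823.36 − 606)/(934 − 648) = 217.36/286 = 0.76.
The transfer change shifts disposable income by −$400 million, so first-round consumption changes by c·ΔTR = 0.76 × (−$400 million) = −$304 million.
Expenditure multiplier = 1/(1 − c(1−t) + m) = 1/(1 − 0.76×0.8 + 0.29) = 1/0.682 ≈ 1.466.
The transfer multiplier is c × k ≈ 1.114, so ΔY = k × (c·ΔTR) = (−$304 million) / 0.682 ≈ −$446 million.

−$446 million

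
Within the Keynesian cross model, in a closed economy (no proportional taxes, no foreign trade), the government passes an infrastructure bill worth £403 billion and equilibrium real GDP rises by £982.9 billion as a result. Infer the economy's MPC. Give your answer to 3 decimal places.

Implied spending multiplier k = ΔY/ΔG = 982.9/403 ≈ 2.439.
Since k = 1/(1 − MPC), MPC = 1 − 1/k = 1 − ΔG/ΔY = 1 − 403/982.9 ≈ 0.590.

0.590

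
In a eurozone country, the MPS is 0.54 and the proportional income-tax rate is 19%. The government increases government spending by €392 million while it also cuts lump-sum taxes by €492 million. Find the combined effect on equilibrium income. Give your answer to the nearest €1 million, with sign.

+€986 million

MPC = 1 − MPS = 1 − 0.54 = 0.46.
Expenditure multiplier = 1/(1 − c(1−t)) = 1/(1 − 0.46×0.81) = 1/0.6274 ≈ 1.594.
ΔG contributes k·ΔG = (+€392 million) / 0.6274 ≈ +€624.8 million.
ΔT of −€492 million changes first-round spending by −c·ΔT = +€226.32 million, contributing k·(−c·ΔT) = (+€226.32 million) / 0.6274 ≈ +€360.7 million.
Net ΔY = k(ΔG − c·ΔT) = (+€618.32 million) / 0.6274 ≈ +€986 million.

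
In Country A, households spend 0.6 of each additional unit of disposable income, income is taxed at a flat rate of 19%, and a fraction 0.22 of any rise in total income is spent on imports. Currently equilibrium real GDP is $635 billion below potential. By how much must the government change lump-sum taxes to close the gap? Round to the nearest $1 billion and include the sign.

Spending multiplier = 1/(1 − c(1−t) + m) = 1/(1 − 0.6×0.81 + 0.22) = 1/0.734 ≈ 1.362.
Tax multiplier = −c·k = −0.6/0.734 ≈ −0.817. Need ΔY = +$635 billion, so ΔT = ΔY/(−c·k) = −(+$635 billion) × 0.734 / 0.6 ≈ −$777 billion.
The government should cut lump-sum taxes by $777 billion.

−$777 billion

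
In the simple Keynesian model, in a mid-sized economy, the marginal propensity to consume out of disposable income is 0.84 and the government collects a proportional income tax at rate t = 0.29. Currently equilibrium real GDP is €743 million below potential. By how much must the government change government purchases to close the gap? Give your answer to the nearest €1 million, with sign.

Spending multiplier = 1/(1 − c(1−t)) = 1/(1 − 0.84×0.71) = 1/0.4036 ≈ 2.478.
Need ΔY = +€743 million, so ΔG = ΔY/k = (+€743 million) × 0.4036 ≈ +€300 million.
The government should increase government purchases by €300 million.

+€300 million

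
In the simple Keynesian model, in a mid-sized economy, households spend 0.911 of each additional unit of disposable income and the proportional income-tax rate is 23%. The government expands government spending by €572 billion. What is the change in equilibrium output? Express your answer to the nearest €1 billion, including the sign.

Spending multiplier = 1/(1 − c(1−t)) = 1/(1 − 0.911×0.77) = 1/0.29853 ≈ 3.35.
ΔY = k × ΔG = (+€572 billion) / 0.29853 ≈ +€1,916 billion.

+€1,916 billion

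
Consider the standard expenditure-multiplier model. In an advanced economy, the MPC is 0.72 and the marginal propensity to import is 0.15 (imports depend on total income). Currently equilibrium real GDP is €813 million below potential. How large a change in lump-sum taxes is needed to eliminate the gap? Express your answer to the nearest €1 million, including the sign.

Spending multiplier = 1/(1 − c + m) = 1/(1 − 0.72 + 0.15) = 1/0.43 ≈ 2.326.
Tax multiplier = −c·k = −0.72/0.43 ≈ −1.674. Need ΔY = +€813 million, so ΔT = ΔY/(−c·k) = −(+€813 million) × 0.43 / 0.72 ≈ −€486 million.
The government should cut lump-sum taxes by €486 million.

−€486 million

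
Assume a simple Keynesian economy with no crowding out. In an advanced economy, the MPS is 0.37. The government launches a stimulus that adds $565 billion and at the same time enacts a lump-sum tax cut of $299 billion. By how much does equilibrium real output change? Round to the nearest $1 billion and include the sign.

+$2,036 billion

MPC = 1 − MPS = 1 − 0.37 = 0.63.
Expenditure multiplier = 1/(1 − MPC) = 1/(1 − 0.63) = 1/0.37 ≈ 2.703.
ΔG contributes k·ΔG = (+$565 billion) / 0.37 ≈ +$1,527 billion.
ΔT of −$299 billion changes first-round spending by −c·ΔT = +$188.37 billion, contributing k·(−c·ΔT) = (+$188.37 billion) / 0.37 ≈ +$509.1 billion.
Net ΔY = k(ΔG − c·ΔT) = (+$753.37 billion) / 0.37 ≈ +$2,036 billion.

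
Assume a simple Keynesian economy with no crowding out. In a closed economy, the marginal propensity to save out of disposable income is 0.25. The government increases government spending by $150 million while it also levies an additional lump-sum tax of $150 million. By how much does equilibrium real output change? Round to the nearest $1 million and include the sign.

MPC = 1 − MPS = 1 − 0.25 = 0.75.
Expenditure multiplier = 1/(1 − MPC) = 1/(1 − 0.75) = 1/0.25 = 4.
ΔG contributes k·ΔG = (+$150 million) / 0.25 = +$600 million.
ΔT of +$150 million changes first-round spending by −c·ΔT = −$112.5 million, contributing k·(−c·ΔT) = (−$112.5 million) / 0.25 = −$450 million.
With ΔG = ΔT and no other leakages, the balanced-budget multiplier is 1, so ΔY = ΔG = +$150 million.

+$150 million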